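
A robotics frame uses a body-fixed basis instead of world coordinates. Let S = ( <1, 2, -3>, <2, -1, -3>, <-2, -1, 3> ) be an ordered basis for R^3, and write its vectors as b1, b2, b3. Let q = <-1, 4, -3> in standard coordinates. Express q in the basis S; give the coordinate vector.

We seek scalars with c_1 b1 + ... + c_3 b3 = q; equivalently solve M c = q where the columns of M are b1, ..., b3.
Row-reducing the augmented matrix [M | q] gives c = (3, 0, 2).
Check: 3b1 + 0·b2 + 2b3 = <-1, 4, -3>.

<3, 0, 2>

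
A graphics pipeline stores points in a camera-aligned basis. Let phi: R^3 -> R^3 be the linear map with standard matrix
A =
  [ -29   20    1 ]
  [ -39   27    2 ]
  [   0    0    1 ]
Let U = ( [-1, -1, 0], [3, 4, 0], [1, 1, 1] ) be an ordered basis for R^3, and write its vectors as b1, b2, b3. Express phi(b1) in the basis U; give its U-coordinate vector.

[0, 3, 0]

Column 1 of [phi]_U is the U-coordinate vector of phi(b1).
In standard coordinates phi(b1) = A b1 = [9, 12, 0].
Converting to U: [9, 12, 0] = 0·b1 + 3b2 + 0·b3, so the coordinate vector is [0, 3, 0].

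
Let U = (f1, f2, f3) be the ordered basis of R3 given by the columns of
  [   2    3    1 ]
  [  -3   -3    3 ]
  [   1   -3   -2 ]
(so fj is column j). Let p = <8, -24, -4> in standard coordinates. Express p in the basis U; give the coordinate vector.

[p]_U is the unique c with M c = p, where M has columns f1, ..., f3.
Solving this 3x3 system gives c = (0, 4, -4).
Check: 0·f1 + 4f2 - 4f3 = <8, -24, -4>.

<0, 4, -4>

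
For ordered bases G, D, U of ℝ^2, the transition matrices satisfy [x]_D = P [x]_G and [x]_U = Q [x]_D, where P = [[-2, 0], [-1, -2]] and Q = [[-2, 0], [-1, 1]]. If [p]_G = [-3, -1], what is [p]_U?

Composing the changes, [p]_U = Q P [p]_G.
Q P = [[4, 0], [1, -2]]; applying this to [-3, -1] gives [-12, -1].

[-12, -1]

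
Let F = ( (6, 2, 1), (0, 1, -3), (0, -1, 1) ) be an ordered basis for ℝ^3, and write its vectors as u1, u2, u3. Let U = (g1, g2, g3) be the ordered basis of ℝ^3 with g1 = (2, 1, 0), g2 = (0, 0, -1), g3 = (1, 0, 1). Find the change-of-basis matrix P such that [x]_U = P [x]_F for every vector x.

[[2, 1, -1], [1, 1, 1], [2, -2, 2]]

Take x = uj: its F-coordinates are the j-th standard unit vector, so P e_j — column j of P — equals [uj]_U.
u1 = 2g1 + g2 + 2g3, giving column 1 = (2, 1, 2); repeating for each j gives P = [[2, 1, -1], [1, 1, 1], [2, -2, 2]].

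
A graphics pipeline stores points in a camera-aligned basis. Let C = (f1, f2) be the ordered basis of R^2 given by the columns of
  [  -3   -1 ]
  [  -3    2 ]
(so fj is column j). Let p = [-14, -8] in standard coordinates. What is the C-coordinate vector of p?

[4, 2]

Write p = c_1 f1 + c_2 f2 and solve for the c_i.
System: -3c_1 - c_2 = -14, -3c_1 + 2c_2 = -8; solving gives c_1 = 4, c_2 = 2.
Check: 4f1 + 2f2 = [-14, -8].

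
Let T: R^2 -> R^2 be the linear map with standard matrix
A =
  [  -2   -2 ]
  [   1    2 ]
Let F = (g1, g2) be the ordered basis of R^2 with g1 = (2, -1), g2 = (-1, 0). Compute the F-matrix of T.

Let P have columns g1, g2. Then [T]_F = P^(-1) A P.
Here det P = -1, so P^(-1) is integer; computing A P first and then P^(-1)(A P) gives [[0, 1], [2, 0]].

[[0, 1], [2, 0]]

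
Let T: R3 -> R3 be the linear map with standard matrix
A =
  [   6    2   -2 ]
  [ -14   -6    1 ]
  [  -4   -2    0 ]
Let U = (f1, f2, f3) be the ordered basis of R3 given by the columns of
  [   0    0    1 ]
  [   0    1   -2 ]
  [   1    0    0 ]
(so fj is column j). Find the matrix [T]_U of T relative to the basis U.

[[0, -2, 0], [-3, -2, 2], [-2, 2, 2]]

The j-th column of [T]_U is [T(fj)]_U.
T(f1) = A f1 = <-2, 1, 0> = 0·f1 - 3f2 - 2f3, so column 1 is <0, -3, -2>.
Repeating for f2, f3 and assembling the columns gives [[0, -2, 0], [-3, -2, 2], [-2, 2, 2]].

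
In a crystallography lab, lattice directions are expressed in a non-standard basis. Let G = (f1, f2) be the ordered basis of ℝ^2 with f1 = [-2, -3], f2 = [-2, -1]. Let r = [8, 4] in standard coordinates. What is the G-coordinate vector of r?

[0, -4]

Write r = c_1 f1 + c_2 f2 and solve for the c_i.
System: -2c_1 - 2c_2 = 8, -3c_1 - c_2 = 4; solving gives c_1 = 0, c_2 = -4.
Check: 0·f1 - 4f2 = [8, 4].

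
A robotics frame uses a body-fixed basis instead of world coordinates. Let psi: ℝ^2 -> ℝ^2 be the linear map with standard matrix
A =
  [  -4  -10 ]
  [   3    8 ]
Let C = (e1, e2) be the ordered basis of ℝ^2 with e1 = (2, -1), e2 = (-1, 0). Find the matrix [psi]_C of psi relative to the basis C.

Let P have columns e1, e2. Then [psi]_C = P^(-1) A P.
Here det P = -1, so P^(-1) is integer; computing A P first and then P^(-1)(A P) gives [[2, 3], [2, 2]].

[[2, 3], [2, 2]]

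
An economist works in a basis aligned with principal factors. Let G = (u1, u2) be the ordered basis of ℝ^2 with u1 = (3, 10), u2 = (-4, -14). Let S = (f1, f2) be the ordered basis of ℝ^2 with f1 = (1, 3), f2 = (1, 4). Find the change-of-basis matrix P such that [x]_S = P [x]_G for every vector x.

[[2, -2], [1, -2]]

Column j of P is [uj]_S, since P maps G-coordinates to S-coordinates.
Expressing u1 in S: u1 = 2f1 + f2, so column 1 of P is (2, 1).
Doing the same for each uj gives P = [[2, -2], [1, -2]].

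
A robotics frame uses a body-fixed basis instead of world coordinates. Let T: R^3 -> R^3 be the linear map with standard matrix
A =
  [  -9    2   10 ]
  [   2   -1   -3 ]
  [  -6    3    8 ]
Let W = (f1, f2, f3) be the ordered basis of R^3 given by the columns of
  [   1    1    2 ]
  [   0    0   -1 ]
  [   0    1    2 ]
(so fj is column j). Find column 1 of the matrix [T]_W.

<-3, -2, -2>

Compute T(f1) = A f1 = <-9, 2, -6> in standard coordinates.
Then write this in W-coordinates: solve for y in y_1 f1 + ... + y_3 f3 = <-9, 2, -6>.
This gives y = <-3, -2, -2>, which is column 1 of [T]_W.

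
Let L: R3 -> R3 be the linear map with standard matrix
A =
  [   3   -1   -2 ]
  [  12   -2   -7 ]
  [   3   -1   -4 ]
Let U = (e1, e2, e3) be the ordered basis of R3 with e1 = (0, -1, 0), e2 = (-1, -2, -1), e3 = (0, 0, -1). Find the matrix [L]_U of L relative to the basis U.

[[0, 3, -3], [-1, -1, -2], [0, -2, -2]]

The j-th column of [L]_U is [L(ej)]_U.
L(e1) = A e1 = (1, 2, 1) = 0·e1 - e2 + 0·e3, so column 1 is (0, -1, 0).
Repeating for e2, e3 and assembling the columns gives [[0, 3, -3], [-1, -1, -2], [0, -2, -2]].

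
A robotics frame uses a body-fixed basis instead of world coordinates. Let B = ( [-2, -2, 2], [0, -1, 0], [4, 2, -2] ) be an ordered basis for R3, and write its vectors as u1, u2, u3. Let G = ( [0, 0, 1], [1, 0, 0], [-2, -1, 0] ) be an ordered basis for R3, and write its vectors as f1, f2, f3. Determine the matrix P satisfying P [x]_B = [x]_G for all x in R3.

Let M have columns uj and N have columns fj. Then for every x, N [x]_G = x = M [x]_B, so P = N^(-1) M.
Since det N = -1, N^(-1) has integer entries; multiplying gives P = [[2, 0, -2], [2, 2, 0], [2, 1, -2]].

[[2, 0, -2], [2, 2, 0], [2, 1, -2]]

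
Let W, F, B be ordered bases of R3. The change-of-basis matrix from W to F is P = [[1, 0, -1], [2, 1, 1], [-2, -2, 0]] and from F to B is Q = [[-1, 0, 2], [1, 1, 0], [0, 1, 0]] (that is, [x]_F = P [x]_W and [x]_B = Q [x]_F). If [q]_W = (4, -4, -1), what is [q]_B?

(-5, 8, 3)

Apply P to get F-coordinates (5, 3, 0), then Q to get B-coordinates.
The result is [q]_B = (-5, 8, 3).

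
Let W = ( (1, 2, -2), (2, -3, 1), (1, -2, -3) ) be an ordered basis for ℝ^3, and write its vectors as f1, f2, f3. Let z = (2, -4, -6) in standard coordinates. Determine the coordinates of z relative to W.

We seek scalars with c_1 f1 + ... + c_3 f3 = z; equivalently solve M c = z where the columns of M are f1, ..., f3.
Solving this 3x3 system gives c = (0, 0, 2).
Check: 0·f1 + 0·f2 + 2f3 = (2, -4, -6).

(0, 0, 2)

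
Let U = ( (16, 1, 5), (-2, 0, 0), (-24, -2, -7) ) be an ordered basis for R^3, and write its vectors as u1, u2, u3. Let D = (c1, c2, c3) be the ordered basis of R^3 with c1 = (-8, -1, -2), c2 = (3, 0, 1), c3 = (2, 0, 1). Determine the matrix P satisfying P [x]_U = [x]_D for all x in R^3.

[[-1, 0, 2], [2, -2, -2], [1, 2, -1]]

Take x = uj: its U-coordinates are the j-th standard unit vector, so P e_j — column j of P — equals [uj]_D.
u1 = -c1 + 2c2 + c3, giving column 1 = (-1, 2, 1); repeating for each j gives P = [[-1, 0, 2], [2, -2, -2], [1, 2, -1]].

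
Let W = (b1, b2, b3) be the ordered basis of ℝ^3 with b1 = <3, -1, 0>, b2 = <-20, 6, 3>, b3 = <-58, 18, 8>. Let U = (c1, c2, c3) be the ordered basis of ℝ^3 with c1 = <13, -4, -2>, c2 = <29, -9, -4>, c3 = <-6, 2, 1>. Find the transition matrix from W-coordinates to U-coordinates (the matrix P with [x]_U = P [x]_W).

[[-2, -2, 0], [1, 0, -2], [0, -1, 0]]

Let M have columns bj and N have columns cj. Then for every x, N [x]_U = x = M [x]_W, so P = N^(-1) M.
Since det N = -1, N^(-1) has integer entries; multiplying gives P = [[-2, -2, 0], [1, 0, -2], [0, -1, 0]].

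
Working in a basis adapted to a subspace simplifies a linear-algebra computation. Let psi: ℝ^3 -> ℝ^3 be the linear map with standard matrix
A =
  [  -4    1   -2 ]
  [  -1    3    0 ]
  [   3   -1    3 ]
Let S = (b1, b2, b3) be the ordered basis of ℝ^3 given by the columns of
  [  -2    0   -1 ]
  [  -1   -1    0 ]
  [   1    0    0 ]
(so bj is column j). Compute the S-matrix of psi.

[[-2, 1, -3], [3, 2, 2], [-1, -1, 2]]

With P the matrix whose columns are b1, ..., b3, [psi]_S = P^(-1) A P.
Column by column: psi(b1) = A b1 = [5, -1, -2]; its S-coordinates [-2, 3, -1] give column 1.
Continuing for each basis vector yields [psi]_S = [[-2, 1, -3], [3, 2, 2], [-1, -1, 2]].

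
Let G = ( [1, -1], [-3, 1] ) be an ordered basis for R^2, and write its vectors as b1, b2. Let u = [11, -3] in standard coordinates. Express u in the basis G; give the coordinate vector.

[-1, -4]

We seek scalars with c_1 b1 + c_2 b2 = u; equivalently solve M c = u where the columns of M are b1, b2.
System: c_1 - 3c_2 = 11, -c_1 + c_2 = -3; solving gives c_1 = -1, c_2 = -4.
Check: -b1 - 4b2 = [11, -3].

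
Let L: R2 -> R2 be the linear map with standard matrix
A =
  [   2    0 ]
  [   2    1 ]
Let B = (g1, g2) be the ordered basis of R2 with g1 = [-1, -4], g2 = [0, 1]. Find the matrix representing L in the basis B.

With P the matrix whose columns are g1, g2, [L]_B = P^(-1) A P.
Column by column: L(g1) = A g1 = [-2, -6]; its B-coordinates [2, 2] give column 1.
Continuing for each basis vector yields [L]_B = [[2, 0], [2, 1]].

[[2, 0], [2, 1]]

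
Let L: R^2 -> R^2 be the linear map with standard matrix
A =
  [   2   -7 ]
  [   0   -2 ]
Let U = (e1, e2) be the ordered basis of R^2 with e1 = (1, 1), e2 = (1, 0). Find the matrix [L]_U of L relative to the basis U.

The j-th column of [L]_U is [L(ej)]_U.
L(e1) = A e1 = (-5, -2) = -2e1 - 3e2, so column 1 is (-2, -3).
Repeating for e2 and assembling the columns gives [[-2, 0], [-3, 2]].

[[-2, 0], [-3, 2]]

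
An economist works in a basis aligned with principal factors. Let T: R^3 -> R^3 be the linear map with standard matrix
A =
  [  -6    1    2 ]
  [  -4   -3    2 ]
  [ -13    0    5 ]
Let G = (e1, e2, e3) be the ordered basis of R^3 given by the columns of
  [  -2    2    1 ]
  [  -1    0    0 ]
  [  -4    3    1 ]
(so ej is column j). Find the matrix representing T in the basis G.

Let P have columns e1, ..., e3. Then [T]_G = P^(-1) A P.
Here det P = -1, so P^(-1) is integer; computing A P first and then P^(-1)(A P) gives [[-3, 2, 2], [-3, -1, 0], [3, 0, 0]].

[[-3, 2, 2], [-3, -1, 0], [3, 0, 0]]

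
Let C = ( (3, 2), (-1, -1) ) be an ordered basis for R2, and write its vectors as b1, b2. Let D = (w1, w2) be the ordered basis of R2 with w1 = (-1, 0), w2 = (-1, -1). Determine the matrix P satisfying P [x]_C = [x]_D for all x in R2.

[[-1, 0], [-2, 1]]

Let M have columns bj and N have columns wj. Then for every x, N [x]_D = x = M [x]_C, so P = N^(-1) M.
Since det N = 1, N^(-1) has integer entries; multiplying gives P = [[-1, 0], [-2, 1]].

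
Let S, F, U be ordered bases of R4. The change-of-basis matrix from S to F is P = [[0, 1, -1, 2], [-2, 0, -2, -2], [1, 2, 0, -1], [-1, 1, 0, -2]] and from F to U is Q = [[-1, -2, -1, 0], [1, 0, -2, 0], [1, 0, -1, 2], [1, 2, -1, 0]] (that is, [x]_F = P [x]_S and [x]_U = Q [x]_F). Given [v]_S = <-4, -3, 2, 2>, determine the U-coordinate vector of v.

Apply P to get F-coordinates <-1, 0, -12, -3>, then Q to get U-coordinates.
The result is [v]_U = <13, 23, 5, 11>.

<13, 23, 5, 11>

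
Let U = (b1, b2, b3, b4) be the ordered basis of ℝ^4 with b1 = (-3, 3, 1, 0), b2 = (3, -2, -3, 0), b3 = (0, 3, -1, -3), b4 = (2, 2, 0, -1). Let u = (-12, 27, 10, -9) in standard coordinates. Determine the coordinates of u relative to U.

(3, -3, 2, 3)

[u]_U is the unique c with M c = u, where M has columns b1, ..., b4.
Row-reducing the augmented matrix [M | u] gives c = (3, -3, 2, 3).
Check: 3b1 - 3b2 + 2b3 + 3b4 = (-12, 27, 10, -9).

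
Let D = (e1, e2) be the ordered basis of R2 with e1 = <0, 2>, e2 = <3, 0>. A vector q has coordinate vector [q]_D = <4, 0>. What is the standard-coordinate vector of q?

q = M [q]_D, where M has columns e1, e2.
Carrying out the matrix-vector product, q = <0, 8>.

<0, 8>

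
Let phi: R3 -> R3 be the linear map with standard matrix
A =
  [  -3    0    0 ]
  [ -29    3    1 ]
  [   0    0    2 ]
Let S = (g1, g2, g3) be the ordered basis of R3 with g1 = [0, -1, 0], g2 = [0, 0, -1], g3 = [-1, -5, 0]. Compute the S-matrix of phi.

[[3, 1, 1], [0, 2, 0], [0, 0, -3]]

Let P have columns g1, ..., g3. Then [phi]_S = P^(-1) A P.
Here det P = -1, so P^(-1) is integer; computing A P first and then P^(-1)(A P) gives [[3, 1, 1], [0, 2, 0], [0, 0, -3]].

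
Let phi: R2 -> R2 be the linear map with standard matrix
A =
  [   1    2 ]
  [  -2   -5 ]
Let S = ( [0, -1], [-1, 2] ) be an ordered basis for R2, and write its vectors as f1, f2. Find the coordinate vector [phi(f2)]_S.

Column 2 of [phi]_S is the S-coordinate vector of phi(f2).
In standard coordinates phi(f2) = A f2 = [3, -8].
Converting to S: [3, -8] = 2f1 - 3f2, so the coordinate vector is [2, -3].

[2, -3]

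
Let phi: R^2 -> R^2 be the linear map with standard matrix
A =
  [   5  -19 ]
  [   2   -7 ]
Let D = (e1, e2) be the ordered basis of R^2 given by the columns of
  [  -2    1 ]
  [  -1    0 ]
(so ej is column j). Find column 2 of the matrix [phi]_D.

Column 2 of [phi]_D is the D-coordinate vector of phi(e2).
In standard coordinates phi(e2) = A e2 = [5, 2].
Converting to D: [5, 2] = -2e1 + e2, so the coordinate vector is [-2, 1].

[-2, 1]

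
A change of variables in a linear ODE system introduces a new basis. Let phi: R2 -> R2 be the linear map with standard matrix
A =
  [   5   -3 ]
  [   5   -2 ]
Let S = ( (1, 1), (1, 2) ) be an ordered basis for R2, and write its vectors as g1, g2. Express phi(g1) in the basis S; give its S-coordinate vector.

Compute phi(g1) = A g1 = (2, 3) in standard coordinates.
Then write this in S-coordinates: solve for y in y_1 g1 + y_2 g2 = (2, 3).
This gives y = (1, 1), which is column 1 of [phi]_S.

(1, 1)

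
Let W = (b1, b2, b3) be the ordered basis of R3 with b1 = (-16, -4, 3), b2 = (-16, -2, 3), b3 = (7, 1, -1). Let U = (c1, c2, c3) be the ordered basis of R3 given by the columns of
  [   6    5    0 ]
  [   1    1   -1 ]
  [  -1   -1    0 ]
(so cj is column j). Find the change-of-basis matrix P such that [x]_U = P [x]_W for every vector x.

[[-1, -1, 2], [-2, -2, -1], [1, -1, 0]]

Column j of P is [bj]_U, since P maps W-coordinates to U-coordinates.
Expressing b1 in U: b1 = -c1 - 2c2 + c3, so column 1 of P is (-1, -2, 1).
Doing the same for each bj gives P = [[-1, -1, 2], [-2, -2, -1], [1, -1, 0]].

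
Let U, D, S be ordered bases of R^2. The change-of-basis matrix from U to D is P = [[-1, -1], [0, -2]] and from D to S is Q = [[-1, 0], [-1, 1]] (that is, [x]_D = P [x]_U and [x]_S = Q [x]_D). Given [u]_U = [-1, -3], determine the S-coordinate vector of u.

[-4, 2]

Apply P to get D-coordinates [4, 6], then Q to get S-coordinates.
The result is [u]_S = [-4, 2].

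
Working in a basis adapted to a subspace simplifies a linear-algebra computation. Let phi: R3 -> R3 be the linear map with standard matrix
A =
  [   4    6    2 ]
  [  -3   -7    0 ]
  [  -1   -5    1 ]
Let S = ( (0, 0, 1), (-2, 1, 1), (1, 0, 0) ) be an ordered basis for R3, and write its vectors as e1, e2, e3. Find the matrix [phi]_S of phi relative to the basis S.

[[1, -1, 2], [0, -1, -3], [2, -2, -2]]

The j-th column of [phi]_S is [phi(ej)]_S.
phi(e1) = A e1 = (2, 0, 1) = e1 + 0·e2 + 2e3, so column 1 is (1, 0, 2).
Repeating for e2, e3 and assembling the columns gives [[1, -1, 2], [0, -1, -3], [2, -2, -2]].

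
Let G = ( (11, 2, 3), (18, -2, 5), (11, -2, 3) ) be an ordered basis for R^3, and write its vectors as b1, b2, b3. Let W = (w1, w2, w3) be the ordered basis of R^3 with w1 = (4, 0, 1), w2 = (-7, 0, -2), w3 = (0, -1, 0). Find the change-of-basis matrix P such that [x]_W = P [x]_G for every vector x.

Column j of P is [bj]_W, since P maps G-coordinates to W-coordinates.
Expressing b1 in W: b1 = w1 - w2 - 2w3, so column 1 of P is (1, -1, -2).
Doing the same for each bj gives P = [[1, 1, 1], [-1, -2, -1], [-2, 2, 2]].

[[1, 1, 1], [-1, -2, -1], [-2, 2, 2]]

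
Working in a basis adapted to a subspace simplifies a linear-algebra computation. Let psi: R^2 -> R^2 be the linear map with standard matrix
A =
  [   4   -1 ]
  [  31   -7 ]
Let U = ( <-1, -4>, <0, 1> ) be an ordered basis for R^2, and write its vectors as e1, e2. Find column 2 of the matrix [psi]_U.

<1, -3>

Compute psi(e2) = A e2 = <-1, -7> in standard coordinates.
Then write this in U-coordinates: solve for y in y_1 e1 + y_2 e2 = <-1, -7>.
This gives y = <1, -3>, which is column 2 of [psi]_U.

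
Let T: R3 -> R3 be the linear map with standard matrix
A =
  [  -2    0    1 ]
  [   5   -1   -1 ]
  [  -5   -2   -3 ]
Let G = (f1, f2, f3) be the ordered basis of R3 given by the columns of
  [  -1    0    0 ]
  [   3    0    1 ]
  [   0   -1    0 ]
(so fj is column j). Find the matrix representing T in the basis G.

Let P have columns f1, ..., f3. Then [T]_G = P^(-1) A P.
Here det P = -1, so P^(-1) is integer; computing A P first and then P^(-1)(A P) gives [[-2, 1, 0], [1, -3, 2], [-2, -2, -1]].

[[-2, 1, 0], [1, -3, 2], [-2, -2, -1]]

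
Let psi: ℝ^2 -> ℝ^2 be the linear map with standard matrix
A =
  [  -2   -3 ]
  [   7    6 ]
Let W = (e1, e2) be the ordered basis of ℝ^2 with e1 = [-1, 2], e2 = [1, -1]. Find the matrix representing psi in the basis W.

The j-th column of [psi]_W is [psi(ej)]_W.
psi(e1) = A e1 = [-4, 5] = e1 - 3e2, so column 1 is [1, -3].
Repeating for e2 and assembling the columns gives [[1, 2], [-3, 3]].

[[1, 2], [-3, 3]]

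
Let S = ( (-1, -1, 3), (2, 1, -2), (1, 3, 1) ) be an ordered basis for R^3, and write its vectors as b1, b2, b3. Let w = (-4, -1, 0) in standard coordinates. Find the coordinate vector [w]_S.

Write w = c_1 b1 + ... + c_3 b3 and solve for the c_i.
Solving this 3x3 system gives c = (-2, -3, 0).
Check: -2b1 - 3b2 + 0·b3 = (-4, -1, 0).

(-2, -3, 0)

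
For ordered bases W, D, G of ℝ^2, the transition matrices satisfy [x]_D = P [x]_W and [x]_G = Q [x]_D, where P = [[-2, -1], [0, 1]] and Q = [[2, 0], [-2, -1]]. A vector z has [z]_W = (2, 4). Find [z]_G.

(-16, 12)

Apply P to get D-coordinates (-8, 4), then Q to get G-coordinates.
The result is [z]_G = (-16, 12).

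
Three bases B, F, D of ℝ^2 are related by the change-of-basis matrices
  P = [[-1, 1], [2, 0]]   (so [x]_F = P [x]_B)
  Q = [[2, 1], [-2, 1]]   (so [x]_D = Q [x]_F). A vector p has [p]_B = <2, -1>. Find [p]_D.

<-2, 10>

First [p]_F = P [p]_B = <-3, 4>.
Then [p]_D = Q [p]_F = <-2, 10>.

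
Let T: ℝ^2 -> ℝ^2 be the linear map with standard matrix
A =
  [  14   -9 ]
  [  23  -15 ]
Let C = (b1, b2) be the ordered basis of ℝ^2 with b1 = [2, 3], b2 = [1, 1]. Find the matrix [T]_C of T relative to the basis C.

With P the matrix whose columns are b1, b2, [T]_C = P^(-1) A P.
Column by column: T(b1) = A b1 = [1, 1]; its C-coordinates [0, 1] give column 1.
Continuing for each basis vector yields [T]_C = [[0, 3], [1, -1]].

[[0, 3], [1, -1]]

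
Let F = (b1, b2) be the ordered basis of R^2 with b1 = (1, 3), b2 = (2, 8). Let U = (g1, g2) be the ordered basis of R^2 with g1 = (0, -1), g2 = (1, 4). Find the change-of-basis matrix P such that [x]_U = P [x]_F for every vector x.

[[1, 0], [1, 2]]

Let M have columns bj and N have columns gj. Then for every x, N [x]_U = x = M [x]_F, so P = N^(-1) M.
Since det N = 1, N^(-1) has integer entries; multiplying gives P = [[1, 0], [1, 2]].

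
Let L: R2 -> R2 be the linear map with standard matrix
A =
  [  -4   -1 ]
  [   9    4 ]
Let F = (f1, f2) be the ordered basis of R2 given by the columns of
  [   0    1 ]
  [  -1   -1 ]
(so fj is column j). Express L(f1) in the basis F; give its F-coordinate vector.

(3, 1)

Compute L(f1) = A f1 = (1, -4) in standard coordinates.
Then write this in F-coordinates: solve for y in y_1 f1 + y_2 f2 = (1, -4).
This gives y = (3, 1), which is column 1 of [L]_F.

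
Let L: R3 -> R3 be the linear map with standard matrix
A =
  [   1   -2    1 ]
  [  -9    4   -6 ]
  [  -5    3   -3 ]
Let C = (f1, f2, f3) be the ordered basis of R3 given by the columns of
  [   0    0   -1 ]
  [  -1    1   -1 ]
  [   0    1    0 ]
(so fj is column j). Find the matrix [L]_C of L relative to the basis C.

Let P have columns f1, ..., f3. Then [L]_C = P^(-1) A P.
Here det P = 1, so P^(-1) is integer; computing A P first and then P^(-1)(A P) gives [[3, 1, -2], [-3, 0, 2], [-2, 1, -1]].

[[3, 1, -2], [-3, 0, 2], [-2, 1, -1]]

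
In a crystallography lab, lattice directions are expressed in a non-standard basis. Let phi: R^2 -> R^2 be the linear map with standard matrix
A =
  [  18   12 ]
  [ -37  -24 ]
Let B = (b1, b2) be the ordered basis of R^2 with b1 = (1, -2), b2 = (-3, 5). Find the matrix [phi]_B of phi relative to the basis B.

[[-3, -3], [1, -3]]

The j-th column of [phi]_B is [phi(bj)]_B.
phi(b1) = A b1 = (-6, 11) = -3b1 + b2, so column 1 is (-3, 1).
Repeating for b2 and assembling the columns gives [[-3, -3], [1, -3]].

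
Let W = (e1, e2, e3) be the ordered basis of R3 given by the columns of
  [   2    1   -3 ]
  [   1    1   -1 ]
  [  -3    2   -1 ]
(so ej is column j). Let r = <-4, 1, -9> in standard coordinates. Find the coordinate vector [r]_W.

We seek scalars with c_1 e1 + ... + c_3 e3 = r; equivalently solve M c = r where the columns of M are e1, ..., e3.
Gaussian elimination on [M | r] yields c = (3, 2, 4).
Check: 3e1 + 2e2 + 4e3 = <-4, 1, -9>.

<3, 2, 4>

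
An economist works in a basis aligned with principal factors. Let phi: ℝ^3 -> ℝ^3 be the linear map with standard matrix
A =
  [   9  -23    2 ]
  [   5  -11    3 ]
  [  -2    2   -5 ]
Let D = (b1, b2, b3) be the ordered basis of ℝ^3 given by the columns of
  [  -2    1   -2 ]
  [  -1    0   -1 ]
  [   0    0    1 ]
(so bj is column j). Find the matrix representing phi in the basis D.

[[-3, -3, -1], [3, -1, -1], [2, -2, -3]]

The j-th column of [phi]_D is [phi(bj)]_D.
phi(b1) = A b1 = <5, 1, 2> = -3b1 + 3b2 + 2b3, so column 1 is <-3, 3, 2>.
Repeating for b2, b3 and assembling the columns gives [[-3, -3, -1], [3, -1, -1], [2, -2, -3]].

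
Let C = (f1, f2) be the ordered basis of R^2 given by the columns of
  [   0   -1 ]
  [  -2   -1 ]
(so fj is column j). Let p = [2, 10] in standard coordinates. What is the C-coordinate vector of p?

Write p = c_1 f1 + c_2 f2 and solve for the c_i.
System: 0c_1 - c_2 = 2, -2c_1 - c_2 = 10; solving gives c_1 = -4, c_2 = -2.
Check: -4f1 - 2f2 = [2, 10].

[-4, -2]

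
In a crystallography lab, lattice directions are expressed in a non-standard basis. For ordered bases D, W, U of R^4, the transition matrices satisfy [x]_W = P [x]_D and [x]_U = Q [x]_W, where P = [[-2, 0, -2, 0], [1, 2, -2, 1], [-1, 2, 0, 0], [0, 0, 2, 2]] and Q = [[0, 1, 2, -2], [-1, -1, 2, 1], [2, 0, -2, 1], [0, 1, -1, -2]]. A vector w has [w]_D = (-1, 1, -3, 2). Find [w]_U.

Apply P to get W-coordinates (8, 9, 3, -2), then Q to get U-coordinates.
The result is [w]_U = (19, -13, 8, 10).

(19, -13, 8, 10)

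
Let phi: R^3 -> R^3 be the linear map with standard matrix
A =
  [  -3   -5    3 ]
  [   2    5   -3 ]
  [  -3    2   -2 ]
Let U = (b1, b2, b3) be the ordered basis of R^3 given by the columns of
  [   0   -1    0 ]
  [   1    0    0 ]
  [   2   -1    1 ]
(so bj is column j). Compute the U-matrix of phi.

The j-th column of [phi]_U is [phi(bj)]_U.
phi(b1) = A b1 = (1, -1, -2) = -b1 - b2 - b3, so column 1 is (-1, -1, -1).
Repeating for b2, b3 and assembling the columns gives [[-1, 1, -3], [-1, 0, -3], [-1, 3, 1]].

[[-1, 1, -3], [-1, 0, -3], [-1, 3, 1]]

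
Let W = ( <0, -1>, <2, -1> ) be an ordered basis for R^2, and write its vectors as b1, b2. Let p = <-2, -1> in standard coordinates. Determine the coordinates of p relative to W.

<2, -1>

We seek scalars with c_1 b1 + c_2 b2 = p; equivalently solve M c = p where the columns of M are b1, b2.
System: 0c_1 + 2c_2 = -2, -c_1 - c_2 = -1; solving gives c_1 = 2, c_2 = -1.
Check: 2b1 - b2 = <-2, -1>.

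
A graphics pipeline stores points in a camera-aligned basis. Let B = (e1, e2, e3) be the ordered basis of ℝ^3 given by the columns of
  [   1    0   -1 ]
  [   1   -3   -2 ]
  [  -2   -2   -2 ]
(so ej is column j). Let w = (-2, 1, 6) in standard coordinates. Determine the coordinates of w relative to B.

(-2, -1, 0)

Write w = c_1 e1 + ... + c_3 e3 and solve for the c_i.
Solving this 3x3 system gives c = (-2, -1, 0).
Check: -2e1 - e2 + 0·e3 = (-2, 1, 6).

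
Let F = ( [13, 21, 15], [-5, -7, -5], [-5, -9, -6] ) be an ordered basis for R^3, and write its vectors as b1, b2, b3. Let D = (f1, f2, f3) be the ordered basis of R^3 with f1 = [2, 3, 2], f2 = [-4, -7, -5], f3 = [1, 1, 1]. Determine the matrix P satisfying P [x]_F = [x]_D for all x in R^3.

Take x = bj: its F-coordinates are the j-th standard unit vector, so P e_j — column j of P — equals [bj]_D.
b1 = 2f1 - 2f2 + f3, giving column 1 = [2, -2, 1]; repeating for each j gives P = [[2, -2, -1], [-2, 0, 1], [1, -1, 1]].

[[2, -2, -1], [-2, 0, 1], [1, -1, 1]]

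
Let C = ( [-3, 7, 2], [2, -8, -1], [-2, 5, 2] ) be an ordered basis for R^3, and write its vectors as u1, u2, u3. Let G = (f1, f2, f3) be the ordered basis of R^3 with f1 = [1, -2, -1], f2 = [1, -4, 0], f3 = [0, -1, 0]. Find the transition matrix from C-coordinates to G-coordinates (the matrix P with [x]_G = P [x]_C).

[[-2, 1, -2], [-1, 1, 0], [1, 2, -1]]

Let M have columns uj and N have columns fj. Then for every x, N [x]_G = x = M [x]_C, so P = N^(-1) M.
Since det N = 1, N^(-1) has integer entries; multiplying gives P = [[-2, 1, -2], [-1, 1, 0], [1, 2, -1]].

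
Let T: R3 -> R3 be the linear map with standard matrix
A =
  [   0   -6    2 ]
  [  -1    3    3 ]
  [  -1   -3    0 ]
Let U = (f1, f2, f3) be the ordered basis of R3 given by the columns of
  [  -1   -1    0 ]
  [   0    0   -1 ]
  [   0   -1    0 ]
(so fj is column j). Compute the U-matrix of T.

[[1, 3, -3], [-1, -1, -3], [-1, 2, 3]]

With P the matrix whose columns are f1, ..., f3, [T]_U = P^(-1) A P.
Column by column: T(f1) = A f1 = (0, 1, 1); its U-coordinates (1, -1, -1) give column 1.
Continuing for each basis vector yields [T]_U = [[1, 3, -3], [-1, -1, -3], [-1, 2, 3]].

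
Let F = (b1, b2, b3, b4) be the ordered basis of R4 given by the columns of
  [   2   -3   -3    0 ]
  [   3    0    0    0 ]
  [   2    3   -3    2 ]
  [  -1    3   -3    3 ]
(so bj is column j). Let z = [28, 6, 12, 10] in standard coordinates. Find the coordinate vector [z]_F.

[2, -4, -4, 4]

Write z = c_1 b1 + ... + c_4 b4 and solve for the c_i.
Gaussian elimination on [M | z] yields c = (2, -4, -4, 4).
Check: 2b1 - 4b2 - 4b3 + 4b4 = [28, 6, 12, 10].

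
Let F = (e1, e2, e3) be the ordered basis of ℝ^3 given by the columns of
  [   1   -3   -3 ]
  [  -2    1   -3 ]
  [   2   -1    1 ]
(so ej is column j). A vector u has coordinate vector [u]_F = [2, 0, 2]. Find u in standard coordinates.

[-4, -10, 6]

The coordinates say u = 2e1 + 0·e2 + 2e3; adding the scaled basis vectors gives [-4, -10, 6].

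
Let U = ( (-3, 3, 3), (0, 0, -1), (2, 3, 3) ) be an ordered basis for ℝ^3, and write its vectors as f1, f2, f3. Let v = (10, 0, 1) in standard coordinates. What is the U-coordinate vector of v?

[v]_U is the unique c with M c = v, where M has columns f1, ..., f3.
Gaussian elimination on [M | v] yields c = (-2, -1, 2).
Check: -2f1 - f2 + 2f3 = (10, 0, 1).

(-2, -1, 2)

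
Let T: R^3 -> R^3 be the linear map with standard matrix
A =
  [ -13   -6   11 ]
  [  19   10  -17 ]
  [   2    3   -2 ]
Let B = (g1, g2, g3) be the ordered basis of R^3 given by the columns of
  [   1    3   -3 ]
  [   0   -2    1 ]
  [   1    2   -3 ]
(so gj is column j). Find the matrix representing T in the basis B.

The j-th column of [T]_B is [T(gj)]_B.
T(g1) = A g1 = [-2, 2, 0] = -2g1 - 2g2 - 2g3, so column 1 is [-2, -2, -2].
Repeating for g2, g3 and assembling the columns gives [[-2, 1, 3], [-2, -1, -3], [-2, 1, -2]].

[[-2, 1, 3], [-2, -1, -3], [-2, 1, -2]]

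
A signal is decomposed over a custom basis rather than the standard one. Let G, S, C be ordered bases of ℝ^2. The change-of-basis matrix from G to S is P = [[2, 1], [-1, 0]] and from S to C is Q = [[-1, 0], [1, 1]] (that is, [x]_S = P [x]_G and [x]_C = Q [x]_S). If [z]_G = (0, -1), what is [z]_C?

(1, -1)

First [z]_S = P [z]_G = (-1, 0).
Then [z]_C = Q [z]_S = (1, -1).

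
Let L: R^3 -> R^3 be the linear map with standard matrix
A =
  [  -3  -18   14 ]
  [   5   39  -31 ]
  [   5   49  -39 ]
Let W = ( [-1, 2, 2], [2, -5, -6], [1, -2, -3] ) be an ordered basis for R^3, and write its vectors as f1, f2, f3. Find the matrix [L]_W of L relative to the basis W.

[[0, 1, 3], [-1, -1, -2], [-3, 3, -2]]

The j-th column of [L]_W is [L(fj)]_W.
L(f1) = A f1 = [-5, 11, 15] = 0·f1 - f2 - 3f3, so column 1 is [0, -1, -3].
Repeating for f2, f3 and assembling the columns gives [[0, 1, 3], [-1, -1, -2], [-3, 3, -2]].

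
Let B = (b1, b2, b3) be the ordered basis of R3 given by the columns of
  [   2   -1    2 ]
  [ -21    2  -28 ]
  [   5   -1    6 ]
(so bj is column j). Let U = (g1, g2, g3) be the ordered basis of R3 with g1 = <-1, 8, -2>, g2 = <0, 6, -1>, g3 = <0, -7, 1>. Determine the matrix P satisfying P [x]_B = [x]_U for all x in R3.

Take x = bj: its B-coordinates are the j-th standard unit vector, so P e_j — column j of P — equals [bj]_U.
b1 = -2g1 - 2g2 - g3, giving column 1 = <-2, -2, -1>; repeating for each j gives P = [[-2, 1, -2], [-2, -1, -2], [-1, 0, 0]].

[[-2, 1, -2], [-2, -1, -2], [-1, 0, 0]]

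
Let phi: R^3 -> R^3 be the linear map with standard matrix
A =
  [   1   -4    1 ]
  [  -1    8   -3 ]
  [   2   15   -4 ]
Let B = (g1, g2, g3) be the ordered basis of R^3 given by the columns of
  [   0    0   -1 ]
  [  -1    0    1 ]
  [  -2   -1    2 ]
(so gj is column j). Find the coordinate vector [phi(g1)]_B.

Column 1 of [phi]_B is the B-coordinate vector of phi(g1).
In standard coordinates phi(g1) = A g1 = (2, -2, -7).
Converting to B: (2, -2, -7) = 0·g1 + 3g2 - 2g3, so the coordinate vector is (0, 3, -2).

(0, 3, -2)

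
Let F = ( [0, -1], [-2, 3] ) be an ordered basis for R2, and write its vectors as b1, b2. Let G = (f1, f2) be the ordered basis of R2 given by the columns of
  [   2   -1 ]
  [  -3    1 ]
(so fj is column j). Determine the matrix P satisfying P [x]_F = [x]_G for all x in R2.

Take x = bj: its F-coordinates are the j-th standard unit vector, so P e_j — column j of P — equals [bj]_G.
b1 = f1 + 2f2, giving column 1 = [1, 2]; repeating for each j gives P = [[1, -1], [2, 0]].

[[1, -1], [2, 0]]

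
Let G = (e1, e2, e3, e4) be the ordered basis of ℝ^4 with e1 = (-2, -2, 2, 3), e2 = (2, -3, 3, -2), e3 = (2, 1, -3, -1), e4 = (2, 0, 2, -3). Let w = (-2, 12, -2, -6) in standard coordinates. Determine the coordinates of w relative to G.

[w]_G is the unique c with M c = w, where M has columns e1, ..., e4.
Row-reducing the augmented matrix [M | w] gives c = (-3, -3, -3, 2).
Check: -3e1 - 3e2 - 3e3 + 2e4 = (-2, 12, -2, -6).

(-3, -3, -3, 2)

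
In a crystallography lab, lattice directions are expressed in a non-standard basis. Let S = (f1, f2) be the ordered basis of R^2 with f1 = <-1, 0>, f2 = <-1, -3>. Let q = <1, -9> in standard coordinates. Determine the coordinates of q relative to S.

We seek scalars with c_1 f1 + c_2 f2 = q; equivalently solve M c = q where the columns of M are f1, f2.
System: -c_1 - c_2 = 1, 0c_1 - 3c_2 = -9; solving gives c_1 = -4, c_2 = 3.
Check: -4f1 + 3f2 = <1, -9>.

<-4, 3>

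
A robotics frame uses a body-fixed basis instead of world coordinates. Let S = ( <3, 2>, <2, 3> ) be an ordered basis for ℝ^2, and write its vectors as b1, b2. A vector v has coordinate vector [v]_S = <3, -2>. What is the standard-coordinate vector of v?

By definition v = 3b1 - 2b2.
Summing componentwise gives <5, 0>.

<5, 0>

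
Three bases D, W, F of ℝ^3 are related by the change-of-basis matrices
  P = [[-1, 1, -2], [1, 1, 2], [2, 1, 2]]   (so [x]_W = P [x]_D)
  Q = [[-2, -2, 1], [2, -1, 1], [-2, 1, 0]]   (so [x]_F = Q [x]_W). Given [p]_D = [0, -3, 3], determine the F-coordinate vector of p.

Composing the changes, [p]_F = Q P [p]_D.
Q P = [[2, -3, 2], [-1, 2, -4], [3, -1, 6]]; applying this to [0, -3, 3] gives [15, -18, 21].

[15, -18, 21]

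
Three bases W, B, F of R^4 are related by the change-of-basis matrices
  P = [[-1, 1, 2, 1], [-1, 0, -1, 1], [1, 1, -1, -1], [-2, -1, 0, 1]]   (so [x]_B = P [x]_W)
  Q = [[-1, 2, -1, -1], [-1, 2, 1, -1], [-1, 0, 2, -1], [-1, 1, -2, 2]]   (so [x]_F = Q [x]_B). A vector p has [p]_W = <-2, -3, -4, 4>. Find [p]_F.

Composing the changes, [p]_F = Q P [p]_W.
Q P = [[0, -1, -3, 1], [2, 1, -5, -1], [5, 2, -4, -4], [-6, -5, -1, 4]]; applying this to <-2, -3, -4, 4> gives <19, 9, -16, 47>.

<19, 9, -16, 47>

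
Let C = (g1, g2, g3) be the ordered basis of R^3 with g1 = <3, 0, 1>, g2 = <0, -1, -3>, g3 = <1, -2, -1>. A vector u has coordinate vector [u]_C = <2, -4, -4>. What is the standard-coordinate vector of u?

<2, 12, 18>

By definition u = 2g1 - 4g2 - 4g3.
Summing componentwise gives <2, 12, 18>.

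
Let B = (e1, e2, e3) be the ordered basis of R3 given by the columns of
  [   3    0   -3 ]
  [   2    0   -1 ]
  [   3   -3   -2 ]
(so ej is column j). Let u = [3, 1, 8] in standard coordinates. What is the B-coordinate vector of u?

Write u = c_1 e1 + ... + c_3 e3 and solve for the c_i.
Solving this 3x3 system gives c = (0, -2, -1).
Check: 0·e1 - 2e2 - e3 = [3, 1, 8].

[0, -2, -1]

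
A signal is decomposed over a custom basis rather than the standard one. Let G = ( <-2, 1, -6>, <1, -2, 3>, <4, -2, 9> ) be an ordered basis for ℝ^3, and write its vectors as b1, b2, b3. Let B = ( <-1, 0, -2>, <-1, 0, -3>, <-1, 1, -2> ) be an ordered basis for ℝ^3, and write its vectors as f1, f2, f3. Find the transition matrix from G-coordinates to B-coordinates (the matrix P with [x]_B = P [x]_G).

Let M have columns bj and N have columns fj. Then for every x, N [x]_B = x = M [x]_G, so P = N^(-1) M.
Since det N = -1, N^(-1) has integer entries; multiplying gives P = [[-1, 2, -1], [2, -1, -1], [1, -2, -2]].

[[-1, 2, -1], [2, -1, -1], [1, -2, -2]]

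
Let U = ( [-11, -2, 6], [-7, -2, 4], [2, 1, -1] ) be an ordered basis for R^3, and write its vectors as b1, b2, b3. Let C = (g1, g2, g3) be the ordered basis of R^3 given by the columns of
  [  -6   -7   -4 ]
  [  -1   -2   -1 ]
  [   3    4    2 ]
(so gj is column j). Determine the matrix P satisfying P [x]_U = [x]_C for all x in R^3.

[[2, 0, 1], [1, 1, 0], [-2, 0, -2]]

Let M have columns bj and N have columns gj. Then for every x, N [x]_C = x = M [x]_U, so P = N^(-1) M.
Since det N = -1, N^(-1) has integer entries; multiplying gives P = [[2, 0, 1], [1, 1, 0], [-2, 0, -2]].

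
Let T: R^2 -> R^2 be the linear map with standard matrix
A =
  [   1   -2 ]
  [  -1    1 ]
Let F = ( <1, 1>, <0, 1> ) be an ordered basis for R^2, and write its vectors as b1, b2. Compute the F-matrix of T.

With P the matrix whose columns are b1, b2, [T]_F = P^(-1) A P.
Column by column: T(b1) = A b1 = <-1, 0>; its F-coordinates <-1, 1> give column 1.
Continuing for each basis vector yields [T]_F = [[-1, -2], [1, 3]].

[[-1, -2], [1, 3]]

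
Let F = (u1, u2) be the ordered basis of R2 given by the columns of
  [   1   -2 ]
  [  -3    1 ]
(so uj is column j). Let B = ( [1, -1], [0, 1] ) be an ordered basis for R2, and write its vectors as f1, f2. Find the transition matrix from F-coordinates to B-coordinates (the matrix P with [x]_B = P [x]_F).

Column j of P is [uj]_B, since P maps F-coordinates to B-coordinates.
Expressing u1 in B: u1 = f1 - 2f2, so column 1 of P is [1, -2].
Doing the same for each uj gives P = [[1, -2], [-2, -1]].

[[1, -2], [-2, -1]]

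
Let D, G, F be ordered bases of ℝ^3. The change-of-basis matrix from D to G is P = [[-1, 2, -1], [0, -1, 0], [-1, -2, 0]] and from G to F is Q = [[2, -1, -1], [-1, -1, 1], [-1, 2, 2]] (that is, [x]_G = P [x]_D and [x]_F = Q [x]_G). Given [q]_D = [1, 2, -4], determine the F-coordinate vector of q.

First [q]_G = P [q]_D = [7, -2, -5].
Then [q]_F = Q [q]_G = [21, -10, -21].

[21, -10, -21]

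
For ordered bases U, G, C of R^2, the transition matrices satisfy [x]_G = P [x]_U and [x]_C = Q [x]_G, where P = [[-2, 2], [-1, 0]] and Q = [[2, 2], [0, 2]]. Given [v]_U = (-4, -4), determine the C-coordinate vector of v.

(8, 8)

First [v]_G = P [v]_U = (0, 4).
Then [v]_C = Q [v]_G = (8, 8).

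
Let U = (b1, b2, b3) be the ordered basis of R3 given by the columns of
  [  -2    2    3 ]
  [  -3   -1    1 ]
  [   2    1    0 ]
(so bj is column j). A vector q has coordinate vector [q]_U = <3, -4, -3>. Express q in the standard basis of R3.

<-23, -8, 2>

q = M [q]_U, where M has columns b1, ..., b3.
Carrying out the matrix-vector product, q = <-23, -8, 2>.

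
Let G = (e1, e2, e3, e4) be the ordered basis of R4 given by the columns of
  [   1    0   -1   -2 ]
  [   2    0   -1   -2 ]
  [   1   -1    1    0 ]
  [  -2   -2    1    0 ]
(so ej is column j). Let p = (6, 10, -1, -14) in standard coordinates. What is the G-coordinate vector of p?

(4, 1, -4, 1)

[p]_G is the unique c with M c = p, where M has columns e1, ..., e4.
Row-reducing the augmented matrix [M | p] gives c = (4, 1, -4, 1).
Check: 4e1 + e2 - 4e3 + e4 = (6, 10, -1, -14).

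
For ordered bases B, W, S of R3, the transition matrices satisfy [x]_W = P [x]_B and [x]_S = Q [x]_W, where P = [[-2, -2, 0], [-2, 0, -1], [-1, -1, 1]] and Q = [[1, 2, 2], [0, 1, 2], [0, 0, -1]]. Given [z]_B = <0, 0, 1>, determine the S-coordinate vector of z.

<0, 1, -1>

Composing the changes, [z]_S = Q P [z]_B.
Q P = [[-8, -4, 0], [-4, -2, 1], [1, 1, -1]]; applying this to <0, 0, 1> gives <0, 1, -1>.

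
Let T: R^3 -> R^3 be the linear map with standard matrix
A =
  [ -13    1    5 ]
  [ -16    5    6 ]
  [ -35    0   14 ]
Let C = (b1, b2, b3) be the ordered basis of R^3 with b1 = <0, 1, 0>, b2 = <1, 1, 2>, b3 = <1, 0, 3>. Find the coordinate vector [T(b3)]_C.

Column 3 of [T]_C is the C-coordinate vector of T(b3).
In standard coordinates T(b3) = A b3 = <2, 2, 7>.
Converting to C: <2, 2, 7> = 3b1 - b2 + 3b3, so the coordinate vector is <3, -1, 3>.

<3, -1, 3>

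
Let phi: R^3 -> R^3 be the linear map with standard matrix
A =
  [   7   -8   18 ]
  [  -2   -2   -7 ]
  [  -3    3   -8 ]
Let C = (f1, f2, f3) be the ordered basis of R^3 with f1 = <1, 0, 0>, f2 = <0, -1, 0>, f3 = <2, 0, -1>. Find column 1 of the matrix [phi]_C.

Compute phi(f1) = A f1 = <7, -2, -3> in standard coordinates.
Then write this in C-coordinates: solve for y in y_1 f1 + ... + y_3 f3 = <7, -2, -3>.
This gives y = <1, 2, 3>, which is column 1 of [phi]_C.

<1, 2, 3>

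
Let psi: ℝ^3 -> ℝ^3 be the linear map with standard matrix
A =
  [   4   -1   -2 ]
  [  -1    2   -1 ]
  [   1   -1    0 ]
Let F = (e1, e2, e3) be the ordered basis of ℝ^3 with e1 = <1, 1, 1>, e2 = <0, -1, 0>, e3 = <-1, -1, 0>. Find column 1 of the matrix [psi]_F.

Column 1 of [psi]_F is the F-coordinate vector of psi(e1).
In standard coordinates psi(e1) = A e1 = <1, 0, 0>.
Converting to F: <1, 0, 0> = 0·e1 + e2 - e3, so the coordinate vector is <0, 1, -1>.

<0, 1, -1>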